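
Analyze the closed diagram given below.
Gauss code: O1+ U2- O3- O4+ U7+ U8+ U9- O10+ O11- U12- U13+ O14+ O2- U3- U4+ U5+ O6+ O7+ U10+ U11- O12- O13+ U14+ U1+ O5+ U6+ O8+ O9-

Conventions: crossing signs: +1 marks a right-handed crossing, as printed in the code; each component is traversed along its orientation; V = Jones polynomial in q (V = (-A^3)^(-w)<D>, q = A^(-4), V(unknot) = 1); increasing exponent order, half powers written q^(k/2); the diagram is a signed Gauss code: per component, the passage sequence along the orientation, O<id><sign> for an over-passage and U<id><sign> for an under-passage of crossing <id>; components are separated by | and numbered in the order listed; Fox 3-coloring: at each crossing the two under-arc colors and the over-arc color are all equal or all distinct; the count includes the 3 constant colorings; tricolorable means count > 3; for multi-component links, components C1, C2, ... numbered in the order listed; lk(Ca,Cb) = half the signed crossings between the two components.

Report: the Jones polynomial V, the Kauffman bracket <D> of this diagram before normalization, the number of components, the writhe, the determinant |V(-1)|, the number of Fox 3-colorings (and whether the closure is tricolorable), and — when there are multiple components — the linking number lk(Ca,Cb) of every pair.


V = q - q^2 + 2q^3 - q^4 + q^5 - q^6
<D> = -A^-12 + A^-8 - A^-4 + 2 - A^4 + A^8 (w = +4)
1 component over 14 crossings, w = +4
3 Fox colorings among 3^14, |V(-1)| = 7: not tricolorable
why: V spans 5 powers of q: at least 5 crossings in any diagram


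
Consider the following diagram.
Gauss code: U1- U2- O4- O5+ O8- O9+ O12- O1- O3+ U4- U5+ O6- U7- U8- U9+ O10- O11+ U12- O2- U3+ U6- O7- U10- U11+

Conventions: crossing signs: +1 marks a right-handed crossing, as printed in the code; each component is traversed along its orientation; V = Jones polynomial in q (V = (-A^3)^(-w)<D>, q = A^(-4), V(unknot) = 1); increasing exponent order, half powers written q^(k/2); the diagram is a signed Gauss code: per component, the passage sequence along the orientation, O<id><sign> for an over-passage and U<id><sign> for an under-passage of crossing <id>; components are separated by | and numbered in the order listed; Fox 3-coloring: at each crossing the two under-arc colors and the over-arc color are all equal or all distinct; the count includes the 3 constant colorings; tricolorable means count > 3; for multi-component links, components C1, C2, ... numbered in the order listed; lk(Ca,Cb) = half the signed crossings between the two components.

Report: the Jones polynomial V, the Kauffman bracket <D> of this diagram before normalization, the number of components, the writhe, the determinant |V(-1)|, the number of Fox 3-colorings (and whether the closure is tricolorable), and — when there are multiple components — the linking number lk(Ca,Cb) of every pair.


V(q) = -q^-4 + q^-3 + q^-1
bracket: A^-8 + 1 - A^4, w = -4
1 component, writhe -4, over 12 crossings
det 3, colorings 9 of 3^12 — tricolorable
observation: V spans 3 powers of q: at least 3 crossings in any diagram


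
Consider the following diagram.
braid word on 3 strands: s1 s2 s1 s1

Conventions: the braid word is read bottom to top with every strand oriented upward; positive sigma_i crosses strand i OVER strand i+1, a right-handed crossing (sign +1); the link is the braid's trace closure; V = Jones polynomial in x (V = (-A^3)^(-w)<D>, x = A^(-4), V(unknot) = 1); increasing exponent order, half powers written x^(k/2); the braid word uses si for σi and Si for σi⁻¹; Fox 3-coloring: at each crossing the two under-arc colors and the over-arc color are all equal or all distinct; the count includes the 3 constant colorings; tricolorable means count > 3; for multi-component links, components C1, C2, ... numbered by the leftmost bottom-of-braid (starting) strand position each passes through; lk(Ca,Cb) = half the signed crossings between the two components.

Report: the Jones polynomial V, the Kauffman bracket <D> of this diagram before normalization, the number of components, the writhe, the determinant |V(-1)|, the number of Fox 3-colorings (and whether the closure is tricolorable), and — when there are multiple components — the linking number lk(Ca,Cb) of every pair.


V = x + x^3 - x^4
<D> = -A^-4 + 1 + A^8 (w = +4)
1 component over 4 crossings, w = +4
9 Fox colorings among 3^4, |V(-1)| = 3: tricolorable
why: w = +4 shifts under R1 moves; the (-A^3)^(-4) factor cancels that in V


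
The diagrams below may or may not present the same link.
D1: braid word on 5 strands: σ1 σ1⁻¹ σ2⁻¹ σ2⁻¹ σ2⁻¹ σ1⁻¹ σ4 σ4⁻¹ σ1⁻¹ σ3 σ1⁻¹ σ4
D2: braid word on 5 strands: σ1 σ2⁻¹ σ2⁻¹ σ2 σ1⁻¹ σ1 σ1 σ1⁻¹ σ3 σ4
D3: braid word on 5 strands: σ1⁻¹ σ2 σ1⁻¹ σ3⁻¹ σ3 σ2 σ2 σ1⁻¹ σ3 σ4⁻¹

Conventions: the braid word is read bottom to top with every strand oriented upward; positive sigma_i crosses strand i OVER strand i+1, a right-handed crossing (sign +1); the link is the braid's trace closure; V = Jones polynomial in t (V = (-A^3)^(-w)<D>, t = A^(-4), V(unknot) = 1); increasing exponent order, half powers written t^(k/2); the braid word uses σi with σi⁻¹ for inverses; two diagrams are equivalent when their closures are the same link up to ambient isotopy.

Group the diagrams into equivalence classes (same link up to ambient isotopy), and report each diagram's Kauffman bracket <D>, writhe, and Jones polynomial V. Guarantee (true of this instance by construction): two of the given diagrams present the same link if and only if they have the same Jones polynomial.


grouping into links: {D1} | {D2} | {D3}
V(D1) = t^-8 - 2t^-7 + t^-6 - 2t^-5 + 2t^-4 + t^-2  (w -4, c 12, <D> = A^-4 + 2A^4 - 2A^8 + A^12 - 2A^16 + A^20)
D2 (bracket A^6; 10 crossings at w = +2): V = 1
V(D3) = -t^-3 + 2t^-2 - 2t^-1 + 3 - 2t + 2t^2 - t^3  [10 crossings, <D> = -A^-12 + 2A^-8 - 2A^-4 + 3 - 2A^4 + 2A^8 - A^12, w = 0]
why: comparing 3 Jones polynomials yields 3 groups


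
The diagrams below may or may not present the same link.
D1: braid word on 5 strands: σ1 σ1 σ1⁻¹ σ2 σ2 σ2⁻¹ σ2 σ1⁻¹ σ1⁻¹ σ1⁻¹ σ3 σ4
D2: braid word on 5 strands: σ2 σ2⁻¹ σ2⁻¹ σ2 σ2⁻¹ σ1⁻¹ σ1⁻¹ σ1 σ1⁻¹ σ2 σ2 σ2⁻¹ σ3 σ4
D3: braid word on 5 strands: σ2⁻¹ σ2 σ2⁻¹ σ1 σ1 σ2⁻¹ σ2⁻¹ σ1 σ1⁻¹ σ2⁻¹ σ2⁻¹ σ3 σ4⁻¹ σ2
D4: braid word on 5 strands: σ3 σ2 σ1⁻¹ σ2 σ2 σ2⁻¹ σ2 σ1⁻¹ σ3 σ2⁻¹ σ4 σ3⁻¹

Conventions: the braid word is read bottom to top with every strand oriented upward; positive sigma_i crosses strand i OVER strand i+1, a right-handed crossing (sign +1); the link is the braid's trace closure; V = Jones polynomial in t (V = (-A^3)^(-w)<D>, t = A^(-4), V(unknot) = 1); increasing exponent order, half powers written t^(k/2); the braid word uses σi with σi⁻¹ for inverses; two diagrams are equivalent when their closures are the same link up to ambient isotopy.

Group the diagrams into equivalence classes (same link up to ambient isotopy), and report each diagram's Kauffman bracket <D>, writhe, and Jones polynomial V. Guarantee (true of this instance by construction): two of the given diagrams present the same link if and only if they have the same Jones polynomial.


grouping into links: {D1, D4} | {D2} | {D3}
V(D1) = t^-2 + 2 + t^2  (w +2, c 12, <D> = A^-2 + 2A^6 + A^14)
D2 (bracket 1 + A^4 + A^8 + A^12; 14 crossings at w = 0): V = t^-3 + t^-2 + t^-1 + 1
D3 (bracket A^-10 + 2A^-2 - A^2 + 2A^6 - A^10 + A^14; 14 crossings at w = -2): V = t^-5 - t^-4 + 2t^-3 - t^-2 + 2t^-1 + t
D4 (bracket A^-2 + 2A^6 + A^14; 12 crossings at w = +2): V = t^-2 + 2 + t^2
key observation: comparing 4 Jones polynomials yields 3 groups


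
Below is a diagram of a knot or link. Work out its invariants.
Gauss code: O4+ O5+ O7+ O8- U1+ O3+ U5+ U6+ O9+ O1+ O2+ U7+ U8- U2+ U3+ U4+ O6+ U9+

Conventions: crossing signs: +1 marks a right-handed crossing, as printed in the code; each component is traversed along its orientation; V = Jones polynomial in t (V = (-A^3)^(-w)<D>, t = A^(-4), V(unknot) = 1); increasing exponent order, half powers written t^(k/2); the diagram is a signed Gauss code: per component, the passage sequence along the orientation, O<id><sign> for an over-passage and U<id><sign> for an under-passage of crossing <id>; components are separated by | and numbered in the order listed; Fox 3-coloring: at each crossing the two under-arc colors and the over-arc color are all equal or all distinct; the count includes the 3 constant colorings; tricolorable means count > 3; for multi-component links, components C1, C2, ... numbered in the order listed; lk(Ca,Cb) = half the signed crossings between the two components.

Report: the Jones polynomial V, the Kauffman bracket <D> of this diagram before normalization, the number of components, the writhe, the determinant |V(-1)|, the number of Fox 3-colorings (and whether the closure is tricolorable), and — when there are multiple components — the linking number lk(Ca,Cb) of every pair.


Jones polynomial: V(t) = t^2 + t^4 - t^5 + t^6 - t^7
<D> = A^-7 - A^-3 + A - A^5 - A^13; writhe +7
components 1, writhe +7 (9 crossings)
3-colorings: 3 of 3^9, det 5 — not tricolorable
note: w = +7 (over 9 crossings) is diagram-only; (-A^3)^(-7) removes it from V


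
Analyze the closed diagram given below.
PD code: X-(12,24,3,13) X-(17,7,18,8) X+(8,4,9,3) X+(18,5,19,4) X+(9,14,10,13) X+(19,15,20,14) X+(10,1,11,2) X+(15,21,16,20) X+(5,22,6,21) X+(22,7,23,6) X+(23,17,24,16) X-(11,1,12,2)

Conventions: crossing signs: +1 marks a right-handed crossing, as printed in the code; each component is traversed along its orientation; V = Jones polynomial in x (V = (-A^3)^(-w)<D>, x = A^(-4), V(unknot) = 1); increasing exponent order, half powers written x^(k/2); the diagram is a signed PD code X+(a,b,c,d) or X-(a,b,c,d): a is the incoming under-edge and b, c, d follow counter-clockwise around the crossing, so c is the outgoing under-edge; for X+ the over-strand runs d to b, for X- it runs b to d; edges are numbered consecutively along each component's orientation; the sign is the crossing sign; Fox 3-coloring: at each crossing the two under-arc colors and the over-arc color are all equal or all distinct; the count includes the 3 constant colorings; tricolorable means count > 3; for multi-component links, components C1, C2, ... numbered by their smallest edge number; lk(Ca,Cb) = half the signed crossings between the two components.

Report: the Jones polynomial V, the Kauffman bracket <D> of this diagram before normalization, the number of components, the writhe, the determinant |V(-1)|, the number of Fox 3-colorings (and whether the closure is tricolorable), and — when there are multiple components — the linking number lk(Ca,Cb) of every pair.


V(x) = x + x^2 + 2x^3 + x^4 - x^7
bracket: -A^-10 + A^2 + 2A^6 + A^10 + A^14, w = +6
3 components, writhe +6, over 12 crossings
lk(C1,C2) = 0
linking number lk(C1,C3) = 0
lk(C2,C3): +1
det 0, colorings 27 of 3^13 — tricolorable
observation: w = +6 shifts under R1 moves; the (-A^3)^(-6) factor cancels that in V


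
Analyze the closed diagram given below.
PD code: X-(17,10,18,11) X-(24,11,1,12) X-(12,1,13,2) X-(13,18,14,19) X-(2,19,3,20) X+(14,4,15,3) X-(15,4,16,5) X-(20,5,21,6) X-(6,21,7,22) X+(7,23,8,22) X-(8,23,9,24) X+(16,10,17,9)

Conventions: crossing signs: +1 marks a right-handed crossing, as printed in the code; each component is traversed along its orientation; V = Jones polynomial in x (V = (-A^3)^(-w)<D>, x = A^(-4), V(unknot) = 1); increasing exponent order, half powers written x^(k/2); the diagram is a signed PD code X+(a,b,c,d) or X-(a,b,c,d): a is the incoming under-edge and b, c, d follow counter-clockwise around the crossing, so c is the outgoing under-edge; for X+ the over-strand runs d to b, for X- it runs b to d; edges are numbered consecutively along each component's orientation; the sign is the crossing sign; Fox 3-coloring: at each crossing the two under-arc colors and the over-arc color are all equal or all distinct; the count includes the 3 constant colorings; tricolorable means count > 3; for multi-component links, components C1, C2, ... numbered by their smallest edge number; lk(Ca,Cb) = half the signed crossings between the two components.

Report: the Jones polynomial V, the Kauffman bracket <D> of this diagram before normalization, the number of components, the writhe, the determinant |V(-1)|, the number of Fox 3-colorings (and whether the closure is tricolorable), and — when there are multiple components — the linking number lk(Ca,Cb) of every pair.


V(x) = -x^-7 + x^-6 - x^-5 + x^-4 + x^-2
bracket: A^-10 + A^-2 - A^2 + A^6 - A^10, w = -6
1 component, writhe -6, over 12 crossings
det 5, colorings 3 of 3^12 — not tricolorable
observation: w = -6 shifts under R1 moves; the (-A^3)^(6) factor cancels that in V


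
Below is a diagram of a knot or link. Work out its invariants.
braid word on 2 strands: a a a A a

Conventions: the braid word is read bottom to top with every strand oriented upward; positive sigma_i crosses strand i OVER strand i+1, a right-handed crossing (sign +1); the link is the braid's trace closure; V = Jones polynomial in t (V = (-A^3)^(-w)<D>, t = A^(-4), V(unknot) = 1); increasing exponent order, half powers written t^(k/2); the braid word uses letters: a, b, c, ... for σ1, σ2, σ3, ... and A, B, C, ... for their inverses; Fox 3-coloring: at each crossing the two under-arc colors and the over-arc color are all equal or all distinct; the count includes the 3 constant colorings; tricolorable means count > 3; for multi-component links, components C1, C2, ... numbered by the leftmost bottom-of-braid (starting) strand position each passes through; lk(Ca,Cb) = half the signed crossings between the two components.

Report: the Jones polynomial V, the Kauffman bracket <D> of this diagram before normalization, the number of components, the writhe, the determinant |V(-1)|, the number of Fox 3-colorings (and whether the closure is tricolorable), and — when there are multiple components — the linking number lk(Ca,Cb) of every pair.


V = t + t^3 - t^4
<D> = A^-7 - A^-3 - A^5 (w = +3)
1 component over 5 crossings, w = +3
9 Fox colorings among 3^5, |V(-1)| = 3: tricolorable
why: w = +3 (over 5 crossings) is diagram-only; (-A^3)^(-3) removes it from V


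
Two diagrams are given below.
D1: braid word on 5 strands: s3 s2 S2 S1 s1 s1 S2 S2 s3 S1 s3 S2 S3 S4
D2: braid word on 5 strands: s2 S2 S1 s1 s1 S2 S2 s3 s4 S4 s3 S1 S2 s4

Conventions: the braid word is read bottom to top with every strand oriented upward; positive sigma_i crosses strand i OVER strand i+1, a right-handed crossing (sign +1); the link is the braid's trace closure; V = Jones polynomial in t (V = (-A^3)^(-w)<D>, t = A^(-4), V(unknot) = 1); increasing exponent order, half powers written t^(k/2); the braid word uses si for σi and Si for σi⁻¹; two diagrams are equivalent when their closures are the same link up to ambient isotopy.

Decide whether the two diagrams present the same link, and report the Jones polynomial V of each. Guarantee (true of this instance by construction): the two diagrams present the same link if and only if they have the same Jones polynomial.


same link: yes
V(D1) = t^-2 + 2 + t^2  [14 crossings, <D> = A^-14 + 2A^-6 + A^2, w = -2]
D2 (bracket A^-8 + 2 + A^8; 14 crossings at w = 0): V = t^-2 + 2 + t^2
note: all 2 diagrams share one V(t), hence one class


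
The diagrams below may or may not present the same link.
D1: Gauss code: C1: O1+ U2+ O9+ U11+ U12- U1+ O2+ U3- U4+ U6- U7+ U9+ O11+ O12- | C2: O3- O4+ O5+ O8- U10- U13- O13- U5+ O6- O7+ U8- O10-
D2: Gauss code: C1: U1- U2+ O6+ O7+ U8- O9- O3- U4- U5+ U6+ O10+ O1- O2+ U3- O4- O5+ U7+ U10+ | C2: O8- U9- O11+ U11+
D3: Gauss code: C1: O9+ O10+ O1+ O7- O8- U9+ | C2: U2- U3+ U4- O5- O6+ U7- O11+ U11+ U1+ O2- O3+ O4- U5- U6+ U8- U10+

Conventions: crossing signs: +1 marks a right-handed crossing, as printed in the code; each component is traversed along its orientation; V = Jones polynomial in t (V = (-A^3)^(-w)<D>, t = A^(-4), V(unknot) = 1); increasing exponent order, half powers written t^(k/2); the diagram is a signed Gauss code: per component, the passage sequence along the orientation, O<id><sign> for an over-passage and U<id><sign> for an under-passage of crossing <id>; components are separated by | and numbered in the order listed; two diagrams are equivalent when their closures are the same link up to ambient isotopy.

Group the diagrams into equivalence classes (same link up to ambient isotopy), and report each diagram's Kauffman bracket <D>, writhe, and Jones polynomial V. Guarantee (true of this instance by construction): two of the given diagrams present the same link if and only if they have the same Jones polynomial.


classes: {D1} | {D2} | {D3}
V(D1) = -t^(1/2) - t^(3/2) - t^(5/2) + t^(9/2)  [13 crossings, <D> = -A^-15 + A^-7 + A^-3 + A, w = +1]
D2 (bracket A^5 + A^13; 11 crossings at w = +1): V = -t^(-5/2) - t^(-1/2)
V(D3) = -t^(-1/2) - t^(1/2)  [11 crossings, <D> = A + A^5, w = +1]
note: V(t) takes 3 values over 3 diagrams, fixing the grouping


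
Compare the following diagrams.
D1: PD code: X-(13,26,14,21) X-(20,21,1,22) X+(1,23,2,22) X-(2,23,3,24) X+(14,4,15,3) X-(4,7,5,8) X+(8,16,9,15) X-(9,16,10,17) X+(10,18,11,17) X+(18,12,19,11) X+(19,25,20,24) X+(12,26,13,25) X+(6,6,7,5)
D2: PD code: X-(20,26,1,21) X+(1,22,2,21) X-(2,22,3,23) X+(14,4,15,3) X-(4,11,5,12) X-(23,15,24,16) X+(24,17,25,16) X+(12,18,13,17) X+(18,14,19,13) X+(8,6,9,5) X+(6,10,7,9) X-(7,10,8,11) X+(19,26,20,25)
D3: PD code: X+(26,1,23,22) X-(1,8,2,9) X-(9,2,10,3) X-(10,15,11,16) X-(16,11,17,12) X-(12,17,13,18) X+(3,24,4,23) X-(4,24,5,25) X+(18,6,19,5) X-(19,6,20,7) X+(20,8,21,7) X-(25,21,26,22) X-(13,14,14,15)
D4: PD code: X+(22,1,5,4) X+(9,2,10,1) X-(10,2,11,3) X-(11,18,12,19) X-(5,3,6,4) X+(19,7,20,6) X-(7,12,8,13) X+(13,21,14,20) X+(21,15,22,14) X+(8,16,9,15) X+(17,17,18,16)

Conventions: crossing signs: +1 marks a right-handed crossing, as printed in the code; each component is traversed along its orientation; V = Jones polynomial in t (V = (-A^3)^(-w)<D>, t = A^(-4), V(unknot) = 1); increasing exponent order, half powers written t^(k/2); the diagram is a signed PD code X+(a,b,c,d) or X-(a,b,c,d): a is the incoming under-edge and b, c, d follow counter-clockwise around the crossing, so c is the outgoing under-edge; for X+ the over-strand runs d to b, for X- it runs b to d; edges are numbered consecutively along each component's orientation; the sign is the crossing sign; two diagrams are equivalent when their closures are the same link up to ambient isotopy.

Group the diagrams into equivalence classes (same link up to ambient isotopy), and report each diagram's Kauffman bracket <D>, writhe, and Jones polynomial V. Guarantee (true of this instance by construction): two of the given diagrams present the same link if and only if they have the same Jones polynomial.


classes: {D1, D2, D4} | {D3}
V(D1) = -t^(1/2) - t^(3/2) - t^(5/2) + t^(9/2)  [13 crossings, <D> = -A^-9 + A^-1 + A^3 + A^7, w = +3]
D2 (bracket -A^-9 + A^-1 + A^3 + A^7; 13 crossings at w = +3): V = -t^(1/2) - t^(3/2) - t^(5/2) + t^(9/2)
V(D3) = t^(-9/2) - t^(-5/2) - t^(-3/2) - t^(-1/2)  [13 crossings, <D> = A^-13 + A^-9 + A^-5 - A^3, w = -5]
V(D4) = -t^(1/2) - t^(3/2) - t^(5/2) + t^(9/2)  (w +3, c 11, <D> = -A^-9 + A^-1 + A^3 + A^7)
note: V(t) takes 2 values over 4 diagrams, fixing the grouping


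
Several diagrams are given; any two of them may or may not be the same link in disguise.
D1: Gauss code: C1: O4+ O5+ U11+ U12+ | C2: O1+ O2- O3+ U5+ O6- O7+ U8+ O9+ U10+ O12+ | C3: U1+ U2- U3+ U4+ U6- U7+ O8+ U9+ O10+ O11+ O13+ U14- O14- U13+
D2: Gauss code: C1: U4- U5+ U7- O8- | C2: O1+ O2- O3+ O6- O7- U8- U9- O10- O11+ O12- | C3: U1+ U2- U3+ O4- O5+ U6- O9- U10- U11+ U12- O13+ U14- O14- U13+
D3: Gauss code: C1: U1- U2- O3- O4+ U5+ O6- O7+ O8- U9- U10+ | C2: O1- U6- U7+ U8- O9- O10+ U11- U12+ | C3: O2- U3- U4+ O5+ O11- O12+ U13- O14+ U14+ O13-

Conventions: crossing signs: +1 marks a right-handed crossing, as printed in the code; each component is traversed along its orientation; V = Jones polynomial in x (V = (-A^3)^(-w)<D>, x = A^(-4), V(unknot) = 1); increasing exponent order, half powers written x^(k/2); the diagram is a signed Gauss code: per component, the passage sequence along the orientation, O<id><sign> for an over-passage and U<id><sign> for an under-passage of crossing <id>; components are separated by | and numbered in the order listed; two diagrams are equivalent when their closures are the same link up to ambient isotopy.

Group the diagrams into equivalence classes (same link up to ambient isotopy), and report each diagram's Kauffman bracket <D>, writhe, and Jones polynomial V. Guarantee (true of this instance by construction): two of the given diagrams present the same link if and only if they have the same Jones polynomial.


classes: {D1} | {D2} | {D3}
V(D1) = x^3 + x^5 + x^7 + x^9  [14 crossings, <D> = A^-12 + A^-4 + A^4 + A^12, w = +8]
V(D2) = x^-5 + 2x^-3 + x^-1  (w -4, c 14, <D> = A^-8 + 2 + A^8)
D3 (bracket A^-6 + A^-2 + A^2 + A^6; 14 crossings at w = -2): V = x^-3 + x^-2 + x^-1 + 1
note: 3 classes among 3 diagrams; unequal V(x) rules out equality


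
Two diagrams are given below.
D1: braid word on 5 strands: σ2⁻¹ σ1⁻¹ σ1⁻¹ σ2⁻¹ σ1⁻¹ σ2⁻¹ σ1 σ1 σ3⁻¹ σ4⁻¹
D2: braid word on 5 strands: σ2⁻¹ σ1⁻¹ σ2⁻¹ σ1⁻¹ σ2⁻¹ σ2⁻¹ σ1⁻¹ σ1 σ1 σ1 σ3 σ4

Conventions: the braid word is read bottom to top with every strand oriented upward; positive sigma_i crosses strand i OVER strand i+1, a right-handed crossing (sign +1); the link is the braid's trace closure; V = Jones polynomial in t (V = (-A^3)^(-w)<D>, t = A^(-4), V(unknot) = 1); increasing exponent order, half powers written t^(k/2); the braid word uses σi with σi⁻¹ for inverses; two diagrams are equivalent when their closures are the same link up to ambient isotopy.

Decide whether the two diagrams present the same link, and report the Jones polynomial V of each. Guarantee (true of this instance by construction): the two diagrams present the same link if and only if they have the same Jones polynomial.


same link: yes
V(D1) = -t^-6 + t^-5 - t^-4 + 2t^-3 - t^-2 + t^-1  [10 crossings, <D> = A^-14 - A^-10 + 2A^-6 - A^-2 + A^2 - A^6, w = -6]
V(D2) = -t^-6 + t^-5 - t^-4 + 2t^-3 - t^-2 + t^-1  (w -2, c 12, <D> = A^-2 - A^2 + 2A^6 - A^10 + A^14 - A^18)
note: Markov moves rewrite D1 (10 crossings) into D2 (12)


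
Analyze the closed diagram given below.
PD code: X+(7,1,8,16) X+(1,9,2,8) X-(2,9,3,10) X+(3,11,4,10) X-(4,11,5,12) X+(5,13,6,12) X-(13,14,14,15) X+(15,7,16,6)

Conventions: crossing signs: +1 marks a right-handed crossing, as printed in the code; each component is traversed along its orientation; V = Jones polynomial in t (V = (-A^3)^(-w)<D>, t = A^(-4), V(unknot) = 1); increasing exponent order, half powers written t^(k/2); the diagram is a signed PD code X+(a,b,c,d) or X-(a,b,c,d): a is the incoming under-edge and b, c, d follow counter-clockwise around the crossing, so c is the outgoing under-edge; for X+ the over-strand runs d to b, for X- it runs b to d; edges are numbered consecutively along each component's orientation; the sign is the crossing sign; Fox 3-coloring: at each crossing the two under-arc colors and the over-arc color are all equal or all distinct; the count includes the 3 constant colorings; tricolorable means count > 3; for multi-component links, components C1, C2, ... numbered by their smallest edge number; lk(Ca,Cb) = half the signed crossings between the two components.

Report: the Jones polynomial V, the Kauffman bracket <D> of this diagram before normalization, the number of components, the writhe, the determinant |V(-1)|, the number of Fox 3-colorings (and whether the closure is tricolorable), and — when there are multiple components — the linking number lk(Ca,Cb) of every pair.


V(t) = t + t^3 - t^4
bracket: -A^-10 + A^-6 + A^2, w = +2
1 component, writhe +2, over 8 crossings
det 3, colorings 9 of 3^8 — tricolorable
observation: |V(-1)| = 3: so tricolorable, since 3 divides 3


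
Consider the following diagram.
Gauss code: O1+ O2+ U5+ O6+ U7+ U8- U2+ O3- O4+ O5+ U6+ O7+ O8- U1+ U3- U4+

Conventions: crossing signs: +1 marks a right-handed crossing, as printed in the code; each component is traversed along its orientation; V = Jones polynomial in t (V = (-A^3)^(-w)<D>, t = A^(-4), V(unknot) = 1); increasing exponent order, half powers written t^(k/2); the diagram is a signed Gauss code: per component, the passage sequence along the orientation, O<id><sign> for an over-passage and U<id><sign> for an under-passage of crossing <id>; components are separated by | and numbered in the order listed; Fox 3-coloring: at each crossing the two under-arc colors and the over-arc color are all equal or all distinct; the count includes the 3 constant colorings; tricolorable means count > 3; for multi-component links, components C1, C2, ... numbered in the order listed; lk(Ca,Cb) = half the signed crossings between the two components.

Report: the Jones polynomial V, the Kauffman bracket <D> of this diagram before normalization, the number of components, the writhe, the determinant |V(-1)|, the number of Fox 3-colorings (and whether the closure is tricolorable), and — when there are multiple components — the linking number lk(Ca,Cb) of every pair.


V(t) = t + t^3 - t^4
bracket: -A^-4 + 1 + A^8, w = +4
1 component, writhe +4, over 8 crossings
det 3, colorings 9 of 3^8 — tricolorable
observation: w = +4 (over 8 crossings) is diagram-only; (-A^3)^(-4) removes it from V


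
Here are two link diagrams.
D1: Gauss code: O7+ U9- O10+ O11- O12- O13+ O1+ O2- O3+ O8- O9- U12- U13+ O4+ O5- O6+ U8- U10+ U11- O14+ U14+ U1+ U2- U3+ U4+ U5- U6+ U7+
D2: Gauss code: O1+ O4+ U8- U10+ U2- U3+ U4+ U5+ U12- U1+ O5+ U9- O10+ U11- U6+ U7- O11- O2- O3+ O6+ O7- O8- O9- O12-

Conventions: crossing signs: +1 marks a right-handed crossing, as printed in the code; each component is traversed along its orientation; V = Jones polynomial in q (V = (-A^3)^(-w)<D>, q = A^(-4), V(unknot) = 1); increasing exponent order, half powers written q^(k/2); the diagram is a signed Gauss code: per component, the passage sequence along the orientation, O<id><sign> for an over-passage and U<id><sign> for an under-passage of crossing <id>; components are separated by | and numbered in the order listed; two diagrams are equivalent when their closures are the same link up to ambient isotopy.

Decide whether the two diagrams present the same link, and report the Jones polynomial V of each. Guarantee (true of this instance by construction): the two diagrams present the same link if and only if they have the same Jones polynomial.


equivalent: yes
V(D1) = 1  (w +2, c 14, <D> = A^6)
V(D2) = 1  (w 0, c 12, <D> = 1)
why: from 14 to 12 crossings by R-moves: one link, two diagrams


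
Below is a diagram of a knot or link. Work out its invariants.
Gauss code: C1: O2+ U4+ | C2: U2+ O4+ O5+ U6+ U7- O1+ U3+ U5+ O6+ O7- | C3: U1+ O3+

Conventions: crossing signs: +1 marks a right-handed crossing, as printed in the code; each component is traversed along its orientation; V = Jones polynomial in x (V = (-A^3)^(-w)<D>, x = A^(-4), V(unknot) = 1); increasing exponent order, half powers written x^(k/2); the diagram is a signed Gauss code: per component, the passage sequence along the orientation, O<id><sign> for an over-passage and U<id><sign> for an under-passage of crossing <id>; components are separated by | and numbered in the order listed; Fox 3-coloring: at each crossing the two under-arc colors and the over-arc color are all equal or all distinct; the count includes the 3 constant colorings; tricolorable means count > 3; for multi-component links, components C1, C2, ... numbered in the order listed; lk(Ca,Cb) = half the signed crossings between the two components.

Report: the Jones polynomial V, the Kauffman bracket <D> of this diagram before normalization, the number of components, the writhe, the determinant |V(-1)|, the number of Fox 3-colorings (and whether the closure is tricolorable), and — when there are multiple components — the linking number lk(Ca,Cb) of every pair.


V = x + 2x^3 + x^5
<D> = -A^-5 - 2A^3 - A^11 (w = +5)
3 components over 7 crossings, w = +5
lk(C1,C2): +1
lk(C1,C3) = 0
linking number lk(C2,C3) = +1
3 Fox colorings among 3^7, |V(-1)| = 4: not tricolorable
why: w = +5 (over 7 crossings) is diagram-only; (-A^3)^(-5) removes it from V


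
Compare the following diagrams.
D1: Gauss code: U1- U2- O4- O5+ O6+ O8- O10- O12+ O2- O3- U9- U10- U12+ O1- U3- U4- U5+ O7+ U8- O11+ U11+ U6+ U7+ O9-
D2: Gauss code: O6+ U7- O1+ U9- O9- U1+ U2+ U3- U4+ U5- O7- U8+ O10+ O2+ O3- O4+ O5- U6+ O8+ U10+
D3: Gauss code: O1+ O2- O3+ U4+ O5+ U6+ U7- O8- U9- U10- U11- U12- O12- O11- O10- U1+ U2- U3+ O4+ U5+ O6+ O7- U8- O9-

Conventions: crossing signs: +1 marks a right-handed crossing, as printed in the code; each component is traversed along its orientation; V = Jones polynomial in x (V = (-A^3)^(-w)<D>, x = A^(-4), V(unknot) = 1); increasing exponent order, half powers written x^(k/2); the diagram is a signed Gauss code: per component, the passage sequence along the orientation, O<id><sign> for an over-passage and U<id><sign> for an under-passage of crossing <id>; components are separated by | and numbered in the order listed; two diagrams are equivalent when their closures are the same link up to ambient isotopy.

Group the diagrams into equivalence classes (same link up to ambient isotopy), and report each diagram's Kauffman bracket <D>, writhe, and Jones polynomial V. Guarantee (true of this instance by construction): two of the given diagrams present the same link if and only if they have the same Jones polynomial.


grouping into links: {D1} | {D2} | {D3}
V(D1) = -x^-4 + x^-3 + x^-1  (w -2, c 12, <D> = A^-2 + A^6 - A^10)
V(D2) = x + x^3 - x^4  [10 crossings, <D> = -A^-10 + A^-6 + A^2, w = +2]
V(D3) = 1  [12 crossings, <D> = A^-6, w = -2]
why: V(x) takes 3 values over 3 diagrams, fixing the grouping


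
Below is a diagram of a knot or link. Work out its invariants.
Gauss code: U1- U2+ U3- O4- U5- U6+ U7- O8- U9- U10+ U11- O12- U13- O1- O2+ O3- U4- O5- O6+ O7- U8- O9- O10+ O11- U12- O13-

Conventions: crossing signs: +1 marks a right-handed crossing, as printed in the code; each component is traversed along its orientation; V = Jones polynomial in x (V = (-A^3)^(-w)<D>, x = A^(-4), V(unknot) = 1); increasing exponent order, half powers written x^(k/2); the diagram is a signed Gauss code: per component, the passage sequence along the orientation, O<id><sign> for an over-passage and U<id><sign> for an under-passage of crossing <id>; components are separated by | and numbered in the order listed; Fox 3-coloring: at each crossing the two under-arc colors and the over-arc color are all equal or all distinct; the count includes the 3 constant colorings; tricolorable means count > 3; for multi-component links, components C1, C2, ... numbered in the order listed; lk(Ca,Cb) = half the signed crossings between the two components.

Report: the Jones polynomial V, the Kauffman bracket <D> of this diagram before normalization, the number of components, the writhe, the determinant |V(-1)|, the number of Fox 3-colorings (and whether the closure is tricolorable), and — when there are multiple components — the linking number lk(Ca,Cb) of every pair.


Jones polynomial: V(x) = -x^-10 + x^-9 - x^-8 + x^-7 - x^-6 + x^-5 + x^-3
<D> = -A^-9 - A^-1 + A^3 - A^7 + A^11 - A^15 + A^19; writhe -7
components 1, writhe -7 (13 crossings)
3-colorings: 3 of 3^13, det 7 — not tricolorable
note: det 7 = |V(-1)|; not divisible by 3, so not tricolorable


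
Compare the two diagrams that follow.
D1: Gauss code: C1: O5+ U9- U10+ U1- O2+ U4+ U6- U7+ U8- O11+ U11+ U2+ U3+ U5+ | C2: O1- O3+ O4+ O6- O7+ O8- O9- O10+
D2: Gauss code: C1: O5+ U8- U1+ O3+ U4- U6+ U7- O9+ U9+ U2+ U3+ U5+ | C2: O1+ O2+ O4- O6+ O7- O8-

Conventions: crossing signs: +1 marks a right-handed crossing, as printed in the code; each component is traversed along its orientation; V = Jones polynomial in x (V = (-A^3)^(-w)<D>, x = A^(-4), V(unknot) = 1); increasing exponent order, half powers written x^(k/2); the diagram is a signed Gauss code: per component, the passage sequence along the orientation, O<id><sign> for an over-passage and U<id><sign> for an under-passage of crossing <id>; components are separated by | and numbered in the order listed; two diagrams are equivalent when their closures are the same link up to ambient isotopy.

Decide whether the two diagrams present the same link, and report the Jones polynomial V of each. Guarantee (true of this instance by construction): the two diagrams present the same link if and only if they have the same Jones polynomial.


same link: yes
V(D1) = -x^(-1/2) - x^(1/2)  [11 crossings, <D> = A^7 + A^11, w = +3]
V(D2) = -x^(-1/2) - x^(1/2)  (w +3, c 9, <D> = A^7 + A^11)
note: all 2 diagrams share one V(x), hence one class


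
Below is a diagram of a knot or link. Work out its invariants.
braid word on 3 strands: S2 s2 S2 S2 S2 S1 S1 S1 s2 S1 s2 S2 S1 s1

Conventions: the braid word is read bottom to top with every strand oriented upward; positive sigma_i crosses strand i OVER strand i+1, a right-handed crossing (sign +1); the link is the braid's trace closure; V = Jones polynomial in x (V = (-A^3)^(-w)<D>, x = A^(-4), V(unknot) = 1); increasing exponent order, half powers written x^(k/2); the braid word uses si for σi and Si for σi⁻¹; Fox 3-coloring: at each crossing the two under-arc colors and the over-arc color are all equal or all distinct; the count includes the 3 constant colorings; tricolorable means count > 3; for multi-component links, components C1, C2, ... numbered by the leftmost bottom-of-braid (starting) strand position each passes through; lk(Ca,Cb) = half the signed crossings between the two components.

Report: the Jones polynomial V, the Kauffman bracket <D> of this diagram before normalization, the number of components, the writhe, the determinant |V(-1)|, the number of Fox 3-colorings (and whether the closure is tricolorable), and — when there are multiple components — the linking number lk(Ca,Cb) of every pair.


V(x) = -x^-9 + 2x^-8 - 3x^-7 + 3x^-6 - 3x^-5 + 3x^-4 - x^-3 + x^-2
bracket: A^-10 - A^-6 + 3A^-2 - 3A^2 + 3A^6 - 3A^10 + 2A^14 - A^18, w = -6
1 component, writhe -6, over 14 crossings
det 17, colorings 3 of 3^14 — not tricolorable
observation: |V(-1)| = 17: so not tricolorable, since 3 does not divide 17


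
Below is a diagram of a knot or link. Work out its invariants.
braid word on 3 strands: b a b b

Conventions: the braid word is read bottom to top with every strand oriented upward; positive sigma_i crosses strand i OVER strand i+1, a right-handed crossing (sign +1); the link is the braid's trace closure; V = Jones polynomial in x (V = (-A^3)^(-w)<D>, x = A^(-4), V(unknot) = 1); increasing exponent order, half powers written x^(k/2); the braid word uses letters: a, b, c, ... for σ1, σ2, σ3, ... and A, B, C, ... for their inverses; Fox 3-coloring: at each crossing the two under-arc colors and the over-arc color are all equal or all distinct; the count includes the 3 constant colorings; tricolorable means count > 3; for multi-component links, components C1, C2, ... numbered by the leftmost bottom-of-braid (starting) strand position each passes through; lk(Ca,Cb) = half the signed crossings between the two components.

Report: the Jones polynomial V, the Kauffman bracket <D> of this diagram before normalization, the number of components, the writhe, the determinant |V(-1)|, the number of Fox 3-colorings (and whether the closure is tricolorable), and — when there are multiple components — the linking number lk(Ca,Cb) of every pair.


Jones polynomial: V(x) = x + x^3 - x^4
<D> = -A^-4 + 1 + A^8; writhe +4
components 1, writhe +4 (4 crossings)
3-colorings: 9 of 3^4, det 3 — tricolorable
note: V spans 3 powers of x: at least 3 crossings in any diagram


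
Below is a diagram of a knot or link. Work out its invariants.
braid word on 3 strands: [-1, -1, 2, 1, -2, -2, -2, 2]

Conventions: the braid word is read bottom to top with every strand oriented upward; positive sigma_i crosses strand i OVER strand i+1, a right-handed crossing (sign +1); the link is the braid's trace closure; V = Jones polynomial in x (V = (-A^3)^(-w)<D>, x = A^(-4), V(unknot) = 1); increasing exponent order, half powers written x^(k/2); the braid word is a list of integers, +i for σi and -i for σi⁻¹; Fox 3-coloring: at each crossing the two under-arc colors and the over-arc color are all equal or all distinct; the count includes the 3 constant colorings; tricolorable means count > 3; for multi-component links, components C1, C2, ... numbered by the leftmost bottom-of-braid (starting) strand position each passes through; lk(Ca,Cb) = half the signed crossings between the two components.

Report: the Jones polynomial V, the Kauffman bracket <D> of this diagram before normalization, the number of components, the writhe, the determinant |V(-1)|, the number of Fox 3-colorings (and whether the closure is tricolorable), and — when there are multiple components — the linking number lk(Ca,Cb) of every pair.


V(x) = -x^-4 + x^-3 + x^-1
bracket: A^-2 + A^6 - A^10, w = -2
1 component, writhe -2, over 8 crossings
det 3, colorings 9 of 3^8 — tricolorable
observation: inverse pairs cancel, leaving σ1⁻¹ σ1⁻¹ σ2 σ1 σ2⁻¹ σ2⁻¹


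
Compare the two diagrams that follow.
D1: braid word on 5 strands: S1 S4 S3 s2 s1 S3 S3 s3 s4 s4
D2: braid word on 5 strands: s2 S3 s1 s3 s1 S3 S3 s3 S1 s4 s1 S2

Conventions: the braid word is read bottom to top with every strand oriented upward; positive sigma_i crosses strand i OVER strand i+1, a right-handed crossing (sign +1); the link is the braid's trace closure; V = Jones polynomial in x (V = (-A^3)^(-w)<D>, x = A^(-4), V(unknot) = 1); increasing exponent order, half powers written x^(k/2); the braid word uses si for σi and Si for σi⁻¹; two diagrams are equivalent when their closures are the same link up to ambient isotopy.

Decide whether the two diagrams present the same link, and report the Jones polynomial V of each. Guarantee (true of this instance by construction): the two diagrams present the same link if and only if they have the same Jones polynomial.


equivalent: no
D1 (bracket 1 + A^4 + A^8 + A^12; 10 crossings at w = 0): V = x^-3 + x^-2 + x^-1 + 1
D2 (bracket A^-6 + A^-2 + A^2 + A^6; 12 crossings at w = +2): V = 1 + x + x^2 + x^3
key observation: V(x) takes 2 values over 2 diagrams, fixing the grouping


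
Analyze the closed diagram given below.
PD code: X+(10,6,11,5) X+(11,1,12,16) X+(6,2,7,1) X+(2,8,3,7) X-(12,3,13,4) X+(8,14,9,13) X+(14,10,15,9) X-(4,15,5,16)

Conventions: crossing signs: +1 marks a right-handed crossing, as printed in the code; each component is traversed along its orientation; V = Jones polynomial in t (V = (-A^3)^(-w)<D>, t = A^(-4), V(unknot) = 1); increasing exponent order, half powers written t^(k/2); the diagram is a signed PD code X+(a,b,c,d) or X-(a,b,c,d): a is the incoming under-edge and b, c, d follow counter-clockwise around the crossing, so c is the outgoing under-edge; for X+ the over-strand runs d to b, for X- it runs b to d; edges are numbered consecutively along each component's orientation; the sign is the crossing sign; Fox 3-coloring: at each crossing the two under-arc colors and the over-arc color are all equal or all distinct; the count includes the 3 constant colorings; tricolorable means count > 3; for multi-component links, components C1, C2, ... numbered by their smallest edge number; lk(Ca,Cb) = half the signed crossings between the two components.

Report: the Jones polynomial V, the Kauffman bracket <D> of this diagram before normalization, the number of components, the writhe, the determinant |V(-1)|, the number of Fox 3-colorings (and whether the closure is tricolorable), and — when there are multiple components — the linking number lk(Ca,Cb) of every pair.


V = t + t^3 - t^4
<D> = -A^-4 + 1 + A^8 (w = +4)
1 component over 8 crossings, w = +4
9 Fox colorings among 3^8, |V(-1)| = 3: tricolorable
why: V spans 3 powers of t: at least 3 crossings in any diagram
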